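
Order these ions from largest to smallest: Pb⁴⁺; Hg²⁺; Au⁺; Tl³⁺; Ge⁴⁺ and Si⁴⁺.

First list Z and electron count for each: Si⁴⁺ has 10 e⁻ (Z=14), Ge⁴⁺ has 28 e⁻ (Z=32), Pb⁴⁺ has 78 e⁻ (Z=82), Tl³⁺ has 78 e⁻ (Z=81), Hg²⁺ has 78 e⁻ (Z=80), Au⁺ has 78 e⁻ (Z=79). Si⁴⁺ < Ge⁴⁺ (same group, period 3 vs 4); Ge⁴⁺ < Pb⁴⁺ (same group, period 4 vs 6); Pb⁴⁺ < Tl³⁺ (both 78 e⁻, Z=82>81); Tl³⁺ < Hg²⁺ (both 78 e⁻, Z=81>80); Hg²⁺ < Au⁺ (isoelectronic, higher Z=80 is smaller).

Au⁺ > Hg²⁺ > Tl³⁺ > Pb⁴⁺ > Ge⁴⁺ > Si⁴⁺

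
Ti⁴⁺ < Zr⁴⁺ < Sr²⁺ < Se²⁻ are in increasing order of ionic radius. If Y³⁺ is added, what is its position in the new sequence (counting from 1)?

Ti⁴⁺: 18 e⁻, Z=22, Zr⁴⁺: 36 e⁻, Z=40, Y³⁺: 36 e⁻, Z=39, Sr²⁺: 36 e⁻, Z=38, Se²⁻: 36 e⁻, Z=34. Ti⁴⁺ < Zr⁴⁺ (same group, 1 shell fewer); Zr⁴⁺ < Y³⁺ (both 36 e⁻, Z=40>39); Y³⁺ < Sr²⁺ (isoelectronic, higher Z=39 is smaller); Sr²⁺ < Se²⁻ (both 36 e⁻, Z=38>34).
With Y³⁺ included the full order is Ti⁴⁺ < Zr⁴⁺ < Y³⁺ < Sr²⁺ < Se²⁻, so it takes position 3.

3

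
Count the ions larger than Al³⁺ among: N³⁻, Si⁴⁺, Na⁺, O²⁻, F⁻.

4

Isoelectronic series (10 e⁻ each). Size is set by nuclear charge: more protons means a smaller ion. Si⁴⁺ (Z=14), Al³⁺ (Z=13), Na⁺ (Z=11), F⁻ (Z=9), O²⁻ (Z=8), N³⁻ (Z=7).
Ordering all of them (including Al³⁺) by radius gives Si⁴⁺ < Al³⁺ < Na⁺ < F⁻ < O²⁻ < N³⁻. Count: 4.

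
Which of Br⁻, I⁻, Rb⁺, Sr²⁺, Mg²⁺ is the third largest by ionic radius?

First list Z and electron count for each: Mg²⁺ (Z=12, 10 e⁻), Sr²⁺ (Z=38, 36 e⁻), Rb⁺ (Z=37, 36 e⁻), Br⁻ (Z=35, 36 e⁻), I⁻ (Z=53, 54 e⁻). Mg²⁺ < Sr²⁺ (same group, 2 shells fewer); Sr²⁺ < Rb⁺ (both 36 e⁻, Z=38>37); Rb⁺ < Br⁻ (both 36 e⁻, Z=37>35); Br⁻ < I⁻ (same group, 1 shell fewer).
That gives Mg²⁺ < Sr²⁺ < Rb⁺ < Br⁻ < I⁻. From the largest end, number 3 is Rb⁺.

Rb⁺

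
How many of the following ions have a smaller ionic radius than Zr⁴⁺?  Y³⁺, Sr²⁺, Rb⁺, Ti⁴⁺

1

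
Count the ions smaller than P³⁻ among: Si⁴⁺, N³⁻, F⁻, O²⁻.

Tabulating Z and e⁻: Si⁴⁺ has 10 e⁻ (Z=14), F⁻ has 10 e⁻ (Z=9), O²⁻ has 10 e⁻ (Z=8), N³⁻ has 10 e⁻ (Z=7), P³⁻ has 18 e⁻ (Z=15). Si⁴⁺ < F⁻ (isoelectronic, higher Z=14 is smaller); F⁻ < O²⁻ (isoelectronic, higher Z=9 is smaller); O²⁻ < N³⁻ (both 10 e⁻, Z=8>7); N³⁻ < P³⁻ (same group, 1 shell fewer).
Overall: Si⁴⁺ < F⁻ < O²⁻ < N³⁻ < P³⁻. P³⁻ has 4 below it and 0 above. Count: 4.

4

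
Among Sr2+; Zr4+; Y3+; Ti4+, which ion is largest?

Tabulating Z and e⁻: Ti4+: 18 e⁻, Z=22, Zr4+: 36 e⁻, Z=40, Y3+: 36 e⁻, Z=39, Sr2+: 36 e⁻, Z=38. Ti4+ < Zr4+ (same group, 1 shell fewer); Zr4+ < Y3+ (isoelectronic, higher Z=40 is smaller); Y3+ < Sr2+ (both 36 e⁻, Z=39>38).

Sr2+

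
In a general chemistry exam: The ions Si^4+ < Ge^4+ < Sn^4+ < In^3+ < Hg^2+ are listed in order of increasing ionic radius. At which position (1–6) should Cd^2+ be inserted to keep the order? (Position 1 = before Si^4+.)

5

First list Z and electron count for each: Si^4+ has 10 e⁻ (Z=14), Ge^4+ has 28 e⁻ (Z=32), Sn^4+ has 46 e⁻ (Z=50), In^3+ has 46 e⁻ (Z=49), Cd^2+ has 46 e⁻ (Z=48), Hg^2+ has 78 e⁻ (Z=80). Si^4+ < Ge^4+ (same group, period 3 vs 4); Ge^4+ < Sn^4+ (same group, 1 shell fewer); Sn^4+ < In^3+ (both 46 e⁻, Z=50>49); In^3+ < Cd^2+ (both 46 e⁻, Z=49>48); Cd^2+ < Hg^2+ (same group, 1 shell fewer).
The complete sequence is Si^4+ < Ge^4+ < Sn^4+ < In^3+ < Cd^2+ < Hg^2+. Cd^2+ sits at position 5.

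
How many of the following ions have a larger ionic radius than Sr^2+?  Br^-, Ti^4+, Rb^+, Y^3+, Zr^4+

Tabulating Z and e⁻: Ti^4+ has 18 e⁻ (Z=22), Zr^4+ has 36 e⁻ (Z=40), Y^3+ has 36 e⁻ (Z=39), Sr^2+ has 36 e⁻ (Z=38), Rb^+ has 36 e⁻ (Z=37), Br^- has 36 e⁻ (Z=35). Ti^4+ < Zr^4+ (same group, period 4 vs 5); Zr^4+ < Y^3+ (both 36 e⁻, Z=40>39); Y^3+ < Sr^2+ (both 36 e⁻, Z=39>38); Sr^2+ < Rb^+ (both 36 e⁻, Z=38>37); Rb^+ < Br^- (both 36 e⁻, Z=37>35).
Relative to Sr^2+, the ions that are larger are Rb^+, Br^-. That's 2.

2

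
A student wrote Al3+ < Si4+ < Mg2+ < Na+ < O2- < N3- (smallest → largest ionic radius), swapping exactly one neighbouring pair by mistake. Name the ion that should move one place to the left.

Si4+

The pair Al3+, Si4+ is the wrong way round — both have 10 electrons but Z(Si)=14 > Z(Al)=13, so Si4+ should be the smaller of the two. All other adjacent pairs agree with periodic trends, so Si4+ is the misplaced ion.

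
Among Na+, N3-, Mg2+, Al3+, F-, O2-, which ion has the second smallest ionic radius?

All of these have 10 electrons (isoelectronic). With the same electron cloud, the ion with the most protons pulls it in tightest. Nuclear charges: Al3+ (Z=13), Mg2+ (Z=12), Na+ (Z=11), F- (Z=9), O2- (Z=8), N3- (Z=7). Highest Z is smallest.
So the order is Al3+ < Mg2+ < Na+ < F- < O2- < N3-; the 2nd-smallest ion is Mg2+.

Mg2+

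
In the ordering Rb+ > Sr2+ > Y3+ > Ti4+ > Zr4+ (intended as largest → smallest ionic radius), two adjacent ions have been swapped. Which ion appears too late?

Zr4+

Check each adjacent pair. Ti4+ and Zr4+ are reversed: both in group 4 with the same charge; Ti4+ (period 4) has the smaller radius. No other neighbouring pair contradicts the periodic trends, so Zr4+ is the ion listed too late.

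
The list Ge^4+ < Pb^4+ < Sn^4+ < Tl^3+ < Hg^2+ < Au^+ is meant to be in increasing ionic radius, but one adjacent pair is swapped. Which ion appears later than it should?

Sn^4+

The pair Pb^4+, Sn^4+ is the wrong way round — same group and charge — period 5 sits above period 6, so Sn^4+ is smaller. All other adjacent pairs agree with periodic trends, so Sn^4+ is the misplaced ion.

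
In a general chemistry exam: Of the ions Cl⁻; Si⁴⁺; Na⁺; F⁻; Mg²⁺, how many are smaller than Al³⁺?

1

Si⁴⁺ (Z=14, 10 e⁻), Al³⁺ (Z=13, 10 e⁻), Mg²⁺ (Z=12, 10 e⁻), Na⁺ (Z=11, 10 e⁻), F⁻ (Z=9, 10 e⁻), Cl⁻ (Z=17, 18 e⁻). Si⁴⁺ < Al³⁺ (both 10 e⁻, Z=14>13); Al³⁺ < Mg²⁺ (isoelectronic, higher Z=13 is smaller); Mg²⁺ < Na⁺ (isoelectronic, higher Z=12 is smaller); Na⁺ < F⁻ (both 10 e⁻, Z=11>9); F⁻ < Cl⁻ (same group, period 2 vs 3).
Overall: Si⁴⁺ < Al³⁺ < Mg²⁺ < Na⁺ < F⁻ < Cl⁻. Al³⁺ has 1 below it and 4 above. Count: 1.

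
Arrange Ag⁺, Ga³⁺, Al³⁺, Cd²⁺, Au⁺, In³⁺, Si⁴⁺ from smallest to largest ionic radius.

Electron counts and nuclear charges: Si⁴⁺: 10 e⁻, Z=14, Al³⁺: 10 e⁻, Z=13, Ga³⁺: 28 e⁻, Z=31, In³⁺: 46 e⁻, Z=49, Cd²⁺: 46 e⁻, Z=48, Ag⁺: 46 e⁻, Z=47, Au⁺: 78 e⁻, Z=79. Si⁴⁺ < Al³⁺ (isoelectronic, higher Z=14 is smaller); Al³⁺ < Ga³⁺ (same group, period 3 vs 4); Ga³⁺ < In³⁺ (same group, 1 shell fewer); In³⁺ < Cd²⁺ (both 46 e⁻, Z=49>48); Cd²⁺ < Ag⁺ (both 46 e⁻, Z=48>47); Ag⁺ < Au⁺ (same group, 1 shell fewer).

Si⁴⁺ < Al³⁺ < Ga³⁺ < In³⁺ < Cd²⁺ < Ag⁺ < Au⁺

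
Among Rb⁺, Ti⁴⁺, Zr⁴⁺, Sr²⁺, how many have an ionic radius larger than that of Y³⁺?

2

Electron counts and nuclear charges: Ti⁴⁺ has 18 e⁻ (Z=22), Zr⁴⁺ has 36 e⁻ (Z=40), Y³⁺ has 36 e⁻ (Z=39), Sr²⁺ has 36 e⁻ (Z=38), Rb⁺ has 36 e⁻ (Z=37). Ti⁴⁺ < Zr⁴⁺ (same group, 1 shell fewer); Zr⁴⁺ < Y³⁺ (both 36 e⁻, Z=40>39); Y³⁺ < Sr²⁺ (both 36 e⁻, Z=39>38); Sr²⁺ < Rb⁺ (isoelectronic, higher Z=38 is smaller).
Placing each against Y³⁺: smaller — Ti⁴⁺, Zr⁴⁺; larger — Sr²⁺, Rb⁺. That's 2.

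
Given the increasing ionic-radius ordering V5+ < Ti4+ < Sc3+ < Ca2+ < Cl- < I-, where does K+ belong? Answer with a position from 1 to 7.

Electron counts and nuclear charges: V5+ has 18 e⁻ (Z=23), Ti4+ has 18 e⁻ (Z=22), Sc3+ has 18 e⁻ (Z=21), Ca2+ has 18 e⁻ (Z=20), K+ has 18 e⁻ (Z=19), Cl- has 18 e⁻ (Z=17), I- has 54 e⁻ (Z=53). V5+ < Ti4+ (isoelectronic, higher Z=23 is smaller); Ti4+ < Sc3+ (isoelectronic, higher Z=22 is smaller); Sc3+ < Ca2+ (isoelectronic, higher Z=21 is smaller); Ca2+ < K+ (isoelectronic, higher Z=20 is smaller); K+ < Cl- (both 18 e⁻, Z=19>17); Cl- < I- (same group, period 3 vs 5).
With K+ included the full order is V5+ < Ti4+ < Sc3+ < Ca2+ < K+ < Cl- < I-, so it takes position 5.

5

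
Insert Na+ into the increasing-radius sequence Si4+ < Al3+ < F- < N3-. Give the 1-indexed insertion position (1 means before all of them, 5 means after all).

All of these have 10 electrons (isoelectronic). With the same electron cloud, the ion with the most protons pulls it in tightest. Nuclear charges: Si4+ (Z=14), Al3+ (Z=13), Na+ (Z=11), F- (Z=9), N3- (Z=7). Highest Z is smallest.
Putting Na+ in gives Si4+ < Al3+ < Na+ < F- < N3-; it lands at slot 3.

3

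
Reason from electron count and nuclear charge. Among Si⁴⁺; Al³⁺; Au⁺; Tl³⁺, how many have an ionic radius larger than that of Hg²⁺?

1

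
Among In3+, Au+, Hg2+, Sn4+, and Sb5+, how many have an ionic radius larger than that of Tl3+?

2

Sb5+ has 46 e⁻ (Z=51), Sn4+ has 46 e⁻ (Z=50), In3+ has 46 e⁻ (Z=49), Tl3+ has 78 e⁻ (Z=81), Hg2+ has 78 e⁻ (Z=80), Au+ has 78 e⁻ (Z=79). Sb5+ < Sn4+ (both 46 e⁻, Z=51>50); Sn4+ < In3+ (both 46 e⁻, Z=50>49); In3+ < Tl3+ (same group, 1 shell fewer); Tl3+ < Hg2+ (both 78 e⁻, Z=81>80); Hg2+ < Au+ (both 78 e⁻, Z=80>79).
Relative to Tl3+, the ions that are larger are Hg2+, Au+. So 2 are larger.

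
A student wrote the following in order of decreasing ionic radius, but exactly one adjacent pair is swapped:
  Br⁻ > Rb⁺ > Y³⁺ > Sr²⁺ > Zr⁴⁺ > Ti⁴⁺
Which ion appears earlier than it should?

Scanning neighbour by neighbour, only Y³⁺/Sr²⁺ violates a trend: they are isoelectronic (36 e⁻) and Y has more protons than Sr (39 vs 38), making Y³⁺ smaller. That makes Y³⁺ the one sitting a position early relative to where it belongs.

Y³⁺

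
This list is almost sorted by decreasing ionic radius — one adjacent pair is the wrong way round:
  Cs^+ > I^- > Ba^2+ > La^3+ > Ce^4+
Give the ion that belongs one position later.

Cs^+

Compare adjacent ions: they are isoelectronic (54 e⁻) and Cs has more protons than I (55 vs 53), making Cs^+ smaller — yet in this decreasing list Cs^+ sits before I^-. Nothing else is reversed, so Cs^+ should move one place to the right.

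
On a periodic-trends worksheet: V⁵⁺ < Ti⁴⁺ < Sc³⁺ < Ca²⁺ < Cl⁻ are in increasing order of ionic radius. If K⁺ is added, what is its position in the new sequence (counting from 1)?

These species are isoelectronic with 18 electrons. The only difference is the number of protons: V⁵⁺ (Z=23), Ti⁴⁺ (Z=22), Sc³⁺ (Z=21), Ca²⁺ (Z=20), K⁺ (Z=19), Cl⁻ (Z=17). The strongest nuclear pull (V⁵⁺) gives the smallest ion.
Merged order: V⁵⁺ < Ti⁴⁺ < Sc³⁺ < Ca²⁺ < K⁺ < Cl⁻ — K⁺ is number 5.

5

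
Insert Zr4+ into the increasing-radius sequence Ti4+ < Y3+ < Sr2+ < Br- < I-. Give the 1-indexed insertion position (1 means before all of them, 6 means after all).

2

Ti4+ (Z=22, 18 e⁻), Zr4+ (Z=40, 36 e⁻), Y3+ (Z=39, 36 e⁻), Sr2+ (Z=38, 36 e⁻), Br- (Z=35, 36 e⁻), I- (Z=53, 54 e⁻). Ti4+ < Zr4+ (same group, period 4 vs 5); Zr4+ < Y3+ (isoelectronic, higher Z=40 is smaller); Y3+ < Sr2+ (isoelectronic, higher Z=39 is smaller); Sr2+ < Br- (isoelectronic, higher Z=38 is smaller); Br- < I- (same group, 1 shell fewer).
Putting Zr4+ in gives Ti4+ < Zr4+ < Y3+ < Sr2+ < Br- < I-; it lands at slot 2.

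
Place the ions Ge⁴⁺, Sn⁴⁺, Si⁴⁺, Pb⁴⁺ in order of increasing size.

Same group, same charge. Going down the group adds an extra shell of electrons, so the ion gets larger: Si⁴⁺ is highest in the group and smallest.

Si⁴⁺ < Ge⁴⁺ < Sn⁴⁺ < Pb⁴⁺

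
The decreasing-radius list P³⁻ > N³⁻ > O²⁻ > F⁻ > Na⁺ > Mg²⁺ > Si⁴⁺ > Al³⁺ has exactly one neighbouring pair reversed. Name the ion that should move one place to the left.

Compare adjacent ions: Si⁴⁺ and Al³⁺ share 10 electrons; the higher nuclear charge on Si (Z=14) contracts it more, so Si⁴⁺ < Al³⁺ — yet in this decreasing list Si⁴⁺ sits before Al³⁺. Nothing else is reversed, so Al³⁺ should move one place to the left.

Al³⁺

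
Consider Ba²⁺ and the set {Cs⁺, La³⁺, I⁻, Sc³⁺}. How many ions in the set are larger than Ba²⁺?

Sc³⁺: 18 e⁻, Z=21, La³⁺: 54 e⁻, Z=57, Ba²⁺: 54 e⁻, Z=56, Cs⁺: 54 e⁻, Z=55, I⁻: 54 e⁻, Z=53. Sc³⁺ < La³⁺ (same group, period 4 vs 6); La³⁺ < Ba²⁺ (both 54 e⁻, Z=57>56); Ba²⁺ < Cs⁺ (isoelectronic, higher Z=56 is smaller); Cs⁺ < I⁻ (both 54 e⁻, Z=55>53).
Placing each against Ba²⁺: smaller — Sc³⁺, La³⁺; larger — Cs⁺, I⁻. Count: 2.

2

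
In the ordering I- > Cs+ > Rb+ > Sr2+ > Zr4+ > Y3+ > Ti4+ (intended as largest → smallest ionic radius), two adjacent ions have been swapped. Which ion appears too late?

Y3+

The pair Zr4+, Y3+ is the wrong way round — Zr4+ and Y3+ share 36 electrons; the higher nuclear charge on Zr (Z=40) contracts it more, so Zr4+ < Y3+. All other adjacent pairs agree with periodic trends, so Y3+ is the misplaced ion.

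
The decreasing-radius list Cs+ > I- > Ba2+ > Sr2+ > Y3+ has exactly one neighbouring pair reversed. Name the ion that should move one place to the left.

The pair Cs+, I- is the wrong way round — Cs+ and I- share 54 electrons; the higher nuclear charge on Cs (Z=55) contracts it more, so Cs+ < I-. All other adjacent pairs agree with periodic trends, so I- is the misplaced ion.

I-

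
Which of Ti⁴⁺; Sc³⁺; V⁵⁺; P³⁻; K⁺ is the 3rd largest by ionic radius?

Sc³⁺

Each ion has 18 electrons. The ranking follows nuclear charge in reverse — greater Z gives a smaller radius. V⁵⁺ (Z=23), Ti⁴⁺ (Z=22), Sc³⁺ (Z=21), K⁺ (Z=19), P³⁻ (Z=15).
Ordering: V⁵⁺ < Ti⁴⁺ < Sc³⁺ < K⁺ < P³⁻. The 3rd largest is Sc³⁺.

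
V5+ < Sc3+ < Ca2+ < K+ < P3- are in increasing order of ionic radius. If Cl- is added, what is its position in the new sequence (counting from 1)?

5

Each ion has 18 electrons. The ranking follows nuclear charge in reverse — greater Z gives a smaller radius. V5+ (Z=23), Sc3+ (Z=21), Ca2+ (Z=20), K+ (Z=19), Cl- (Z=17), P3- (Z=15).
Merged order: V5+ < Sc3+ < Ca2+ < K+ < Cl- < P3- — Cl- is number 5.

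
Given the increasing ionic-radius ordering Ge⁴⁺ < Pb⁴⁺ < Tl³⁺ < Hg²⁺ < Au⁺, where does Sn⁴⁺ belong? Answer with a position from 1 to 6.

2

Electron counts and nuclear charges: Ge⁴⁺: 28 e⁻, Z=32, Sn⁴⁺: 46 e⁻, Z=50, Pb⁴⁺: 78 e⁻, Z=82, Tl³⁺: 78 e⁻, Z=81, Hg²⁺: 78 e⁻, Z=80, Au⁺: 78 e⁻, Z=79. Ge⁴⁺ < Sn⁴⁺ (same group, period 4 vs 5); Sn⁴⁺ < Pb⁴⁺ (same group, 1 shell fewer); Pb⁴⁺ < Tl³⁺ (isoelectronic, higher Z=82 is smaller); Tl³⁺ < Hg²⁺ (isoelectronic, higher Z=81 is smaller); Hg²⁺ < Au⁺ (isoelectronic, higher Z=80 is smaller).
Merged order: Ge⁴⁺ < Sn⁴⁺ < Pb⁴⁺ < Tl³⁺ < Hg²⁺ < Au⁺ — Sn⁴⁺ is number 2.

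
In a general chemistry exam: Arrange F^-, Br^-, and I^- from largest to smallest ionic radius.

These ions sit in one column with identical charge. Each step down the periodic table adds a principal shell, increasing the radius.

I^- > Br^- > F^-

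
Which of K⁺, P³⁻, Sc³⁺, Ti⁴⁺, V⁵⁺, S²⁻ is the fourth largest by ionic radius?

Sc³⁺

Each ion has 18 electrons. The ranking follows nuclear charge in reverse — greater Z gives a smaller radius. V⁵⁺ (Z=23), Ti⁴⁺ (Z=22), Sc³⁺ (Z=21), K⁺ (Z=19), S²⁻ (Z=16), P³⁻ (Z=15).
So the order is V⁵⁺ < Ti⁴⁺ < Sc³⁺ < K⁺ < S²⁻ < P³⁻; the 4th-largest ion is Sc³⁺.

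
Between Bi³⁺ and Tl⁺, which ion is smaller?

Bi³⁺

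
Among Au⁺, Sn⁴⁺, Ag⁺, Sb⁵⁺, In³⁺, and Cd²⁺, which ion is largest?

Electron counts and nuclear charges: Sb⁵⁺ has 46 e⁻ (Z=51), Sn⁴⁺ has 46 e⁻ (Z=50), In³⁺ has 46 e⁻ (Z=49), Cd²⁺ has 46 e⁻ (Z=48), Ag⁺ has 46 e⁻ (Z=47), Au⁺ has 78 e⁻ (Z=79). Sb⁵⁺ < Sn⁴⁺ (isoelectronic, higher Z=51 is smaller); Sn⁴⁺ < In³⁺ (isoelectronic, higher Z=50 is smaller); In³⁺ < Cd²⁺ (both 46 e⁻, Z=49>48); Cd²⁺ < Ag⁺ (both 46 e⁻, Z=48>47); Ag⁺ < Au⁺ (same group, 1 shell fewer).

Au⁺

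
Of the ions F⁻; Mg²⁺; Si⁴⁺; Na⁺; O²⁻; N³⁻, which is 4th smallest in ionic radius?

Isoelectronic series (10 e⁻ each). Size is set by nuclear charge: more protons means a smaller ion. Si⁴⁺ (Z=14), Mg²⁺ (Z=12), Na⁺ (Z=11), F⁻ (Z=9), O²⁻ (Z=8), N³⁻ (Z=7).
Ordering: Si⁴⁺ < Mg²⁺ < Na⁺ < F⁻ < O²⁻ < N³⁻. The 4th smallest is F⁻.

F⁻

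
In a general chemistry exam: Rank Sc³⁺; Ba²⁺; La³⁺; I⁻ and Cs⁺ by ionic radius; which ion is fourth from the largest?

La³⁺

Electron counts and nuclear charges: Sc³⁺: 18 e⁻, Z=21, La³⁺: 54 e⁻, Z=57, Ba²⁺: 54 e⁻, Z=56, Cs⁺: 54 e⁻, Z=55, I⁻: 54 e⁻, Z=53. Sc³⁺ < La³⁺ (same group, period 4 vs 6); La³⁺ < Ba²⁺ (isoelectronic, higher Z=57 is smaller); Ba²⁺ < Cs⁺ (isoelectronic, higher Z=56 is smaller); Cs⁺ < I⁻ (isoelectronic, higher Z=55 is smaller).
Ordering: Sc³⁺ < La³⁺ < Ba²⁺ < Cs⁺ < I⁻. The fourth largest is La³⁺.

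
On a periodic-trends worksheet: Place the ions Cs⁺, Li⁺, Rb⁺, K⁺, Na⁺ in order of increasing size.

Li⁺ < Na⁺ < K⁺ < Rb⁺ < Cs⁺

All are in the same group with charge +1. Radius grows down the group as n (the outermost shell) increases.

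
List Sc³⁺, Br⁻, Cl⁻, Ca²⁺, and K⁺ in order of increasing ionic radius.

Electron counts and nuclear charges: Sc³⁺ (Z=21, 18 e⁻), Ca²⁺ (Z=20, 18 e⁻), K⁺ (Z=19, 18 e⁻), Cl⁻ (Z=17, 18 e⁻), Br⁻ (Z=35, 36 e⁻). Sc³⁺ < Ca²⁺ (both 18 e⁻, Z=21>20); Ca²⁺ < K⁺ (isoelectronic, higher Z=20 is smaller); K⁺ < Cl⁻ (both 18 e⁻, Z=19>17); Cl⁻ < Br⁻ (same group, 1 shell fewer).

Sc³⁺ < Ca²⁺ < K⁺ < Cl⁻ < Br⁻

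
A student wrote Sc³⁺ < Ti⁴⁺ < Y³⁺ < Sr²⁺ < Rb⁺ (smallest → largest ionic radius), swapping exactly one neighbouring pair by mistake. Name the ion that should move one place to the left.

Ti⁴⁺

Compare adjacent ions: Ti⁴⁺ and Sc³⁺ share 18 electrons; the higher nuclear charge on Ti (Z=22) contracts it more, so Ti⁴⁺ < Sc³⁺ — yet in this increasing list Sc³⁺ sits before Ti⁴⁺. Nothing else is reversed, so Ti⁴⁺ should move one place to the left.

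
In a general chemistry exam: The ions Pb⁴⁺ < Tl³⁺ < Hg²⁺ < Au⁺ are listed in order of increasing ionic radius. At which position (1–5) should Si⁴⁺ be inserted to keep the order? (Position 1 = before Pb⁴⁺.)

1

First list Z and electron count for each: Si⁴⁺ (Z=14, 10 e⁻), Pb⁴⁺ (Z=82, 78 e⁻), Tl³⁺ (Z=81, 78 e⁻), Hg²⁺ (Z=80, 78 e⁻), Au⁺ (Z=79, 78 e⁻). Si⁴⁺ < Pb⁴⁺ (same group, period 3 vs 6); Pb⁴⁺ < Tl³⁺ (both 78 e⁻, Z=82>81); Tl³⁺ < Hg²⁺ (isoelectronic, higher Z=81 is smaller); Hg²⁺ < Au⁺ (both 78 e⁻, Z=80>79).
Merged order: Si⁴⁺ < Pb⁴⁺ < Tl³⁺ < Hg²⁺ < Au⁺ — Si⁴⁺ is number 1.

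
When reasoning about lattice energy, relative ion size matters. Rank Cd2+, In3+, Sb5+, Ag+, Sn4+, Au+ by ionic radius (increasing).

Sb5+ < Sn4+ < In3+ < Cd2+ < Ag+ < Au+

First list Z and electron count for each: Sb5+ has 46 e⁻ (Z=51), Sn4+ has 46 e⁻ (Z=50), In3+ has 46 e⁻ (Z=49), Cd2+ has 46 e⁻ (Z=48), Ag+ has 46 e⁻ (Z=47), Au+ has 78 e⁻ (Z=79). Sb5+ < Sn4+ (isoelectronic, higher Z=51 is smaller); Sn4+ < In3+ (isoelectronic, higher Z=50 is smaller); In3+ < Cd2+ (both 46 e⁻, Z=49>48); Cd2+ < Ag+ (both 46 e⁻, Z=48>47); Ag+ < Au+ (same group, 1 shell fewer).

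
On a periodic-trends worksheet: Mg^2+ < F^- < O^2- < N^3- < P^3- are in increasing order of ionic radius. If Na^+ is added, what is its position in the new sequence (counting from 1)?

2

Work out protons and electrons: Mg^2+ has 10 e⁻ (Z=12), Na^+ has 10 e⁻ (Z=11), F^- has 10 e⁻ (Z=9), O^2- has 10 e⁻ (Z=8), N^3- has 10 e⁻ (Z=7), P^3- has 18 e⁻ (Z=15). Mg^2+ < Na^+ (isoelectronic, higher Z=12 is smaller); Na^+ < F^- (both 10 e⁻, Z=11>9); F^- < O^2- (both 10 e⁻, Z=9>8); O^2- < N^3- (both 10 e⁻, Z=8>7); N^3- < P^3- (same group, period 2 vs 3).
The complete sequence is Mg^2+ < Na^+ < F^- < O^2- < N^3- < P^3-. Na^+ sits at position 2.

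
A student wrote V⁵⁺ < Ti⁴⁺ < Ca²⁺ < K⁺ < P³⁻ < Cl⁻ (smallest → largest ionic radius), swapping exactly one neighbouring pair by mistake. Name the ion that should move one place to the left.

Scanning neighbour by neighbour, only P³⁻/Cl⁻ violates a trend: they are isoelectronic (18 e⁻) and Cl has more protons than P (17 vs 15), making Cl⁻ smaller. That makes Cl⁻ the one sitting a position late relative to where it belongs.

Cl⁻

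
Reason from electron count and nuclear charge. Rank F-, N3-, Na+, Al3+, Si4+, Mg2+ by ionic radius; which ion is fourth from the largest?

Each ion has 10 electrons. The ranking follows nuclear charge in reverse — greater Z gives a smaller radius. Si4+ (Z=14), Al3+ (Z=13), Mg2+ (Z=12), Na+ (Z=11), F- (Z=9), N3- (Z=7).
Full ascending order: Si4+ < Al3+ < Mg2+ < Na+ < F- < N3-. Counting from the largest, position 4 is Mg2+.

Mg2+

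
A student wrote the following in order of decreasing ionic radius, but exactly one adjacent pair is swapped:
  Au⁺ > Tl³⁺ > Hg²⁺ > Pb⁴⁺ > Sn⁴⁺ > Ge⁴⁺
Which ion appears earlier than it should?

Tl³⁺

Check each adjacent pair. Tl³⁺ and Hg²⁺ are reversed: both have 78 electrons but Z(Tl)=81 > Z(Hg)=80, so Tl³⁺ should be the smaller of the two. No other neighbouring pair contradicts the periodic trends, so Tl³⁺ is the ion listed too early.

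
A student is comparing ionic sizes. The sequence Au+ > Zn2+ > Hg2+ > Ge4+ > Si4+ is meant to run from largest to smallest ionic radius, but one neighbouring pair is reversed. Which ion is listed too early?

Zn2+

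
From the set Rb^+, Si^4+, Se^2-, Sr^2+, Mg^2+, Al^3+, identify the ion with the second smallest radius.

Al^3+

Work out protons and electrons: Si^4+ (Z=14, 10 e⁻), Al^3+ (Z=13, 10 e⁻), Mg^2+ (Z=12, 10 e⁻), Sr^2+ (Z=38, 36 e⁻), Rb^+ (Z=37, 36 e⁻), Se^2- (Z=34, 36 e⁻). Si^4+ < Al^3+ (both 10 e⁻, Z=14>13); Al^3+ < Mg^2+ (both 10 e⁻, Z=13>12); Mg^2+ < Sr^2+ (same group, period 3 vs 5); Sr^2+ < Rb^+ (isoelectronic, higher Z=38 is smaller); Rb^+ < Se^2- (both 36 e⁻, Z=37>34).
So the order is Si^4+ < Al^3+ < Mg^2+ < Sr^2+ < Rb^+ < Se^2-; the 2nd-smallest ion is Al^3+.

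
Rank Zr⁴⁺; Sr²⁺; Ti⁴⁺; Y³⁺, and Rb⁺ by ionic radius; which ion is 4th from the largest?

Tabulating Z and e⁻: Ti⁴⁺ (Z=22, 18 e⁻), Zr⁴⁺ (Z=40, 36 e⁻), Y³⁺ (Z=39, 36 e⁻), Sr²⁺ (Z=38, 36 e⁻), Rb⁺ (Z=37, 36 e⁻). Ti⁴⁺ < Zr⁴⁺ (same group, period 4 vs 5); Zr⁴⁺ < Y³⁺ (both 36 e⁻, Z=40>39); Y³⁺ < Sr²⁺ (both 36 e⁻, Z=39>38); Sr²⁺ < Rb⁺ (both 36 e⁻, Z=38>37).
Full ascending order: Ti⁴⁺ < Zr⁴⁺ < Y³⁺ < Sr²⁺ < Rb⁺. Counting from the largest, position 4 is Zr⁴⁺.

Zr⁴⁺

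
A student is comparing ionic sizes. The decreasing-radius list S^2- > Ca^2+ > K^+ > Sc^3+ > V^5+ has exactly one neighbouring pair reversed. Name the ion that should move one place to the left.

K^+

Compare adjacent ions: both have 18 electrons but Z(Ca)=20 > Z(K)=19, so Ca^2+ should be the smaller of the two — yet in this decreasing list Ca^2+ sits before K^+. Nothing else is reversed, so K^+ should move one place to the left.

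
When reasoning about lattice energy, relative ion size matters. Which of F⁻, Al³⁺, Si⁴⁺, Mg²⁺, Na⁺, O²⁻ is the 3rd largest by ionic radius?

Na⁺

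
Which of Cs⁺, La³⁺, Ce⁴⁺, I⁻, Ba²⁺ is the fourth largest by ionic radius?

These species are isoelectronic with 54 electrons. The only difference is the number of protons: Ce⁴⁺ (Z=58), La³⁺ (Z=57), Ba²⁺ (Z=56), Cs⁺ (Z=55), I⁻ (Z=53). The strongest nuclear pull (Ce⁴⁺) gives the smallest ion.
So the order is Ce⁴⁺ < La³⁺ < Ba²⁺ < Cs⁺ < I⁻; the 4th-largest ion is La³⁺.

La³⁺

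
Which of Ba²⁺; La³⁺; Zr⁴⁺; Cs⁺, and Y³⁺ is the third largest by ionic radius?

Zr⁴⁺: 36 e⁻, Z=40, Y³⁺: 36 e⁻, Z=39, La³⁺: 54 e⁻, Z=57, Ba²⁺: 54 e⁻, Z=56, Cs⁺: 54 e⁻, Z=55. Zr⁴⁺ < Y³⁺ (both 36 e⁻, Z=40>39); Y³⁺ < La³⁺ (same group, 1 shell fewer); La³⁺ < Ba²⁺ (both 54 e⁻, Z=57>56); Ba²⁺ < Cs⁺ (isoelectronic, higher Z=56 is smaller).
So the order is Zr⁴⁺ < Y³⁺ < La³⁺ < Ba²⁺ < Cs⁺; the 3rd-largest ion is La³⁺.

La³⁺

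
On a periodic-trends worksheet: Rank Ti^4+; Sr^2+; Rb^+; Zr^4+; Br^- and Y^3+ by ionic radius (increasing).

Ti^4+ < Zr^4+ < Y^3+ < Sr^2+ < Rb^+ < Br^-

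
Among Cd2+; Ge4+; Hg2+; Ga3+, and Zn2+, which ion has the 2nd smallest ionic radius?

Electron counts and nuclear charges: Ge4+ (Z=32, 28 e⁻), Ga3+ (Z=31, 28 e⁻), Zn2+ (Z=30, 28 e⁻), Cd2+ (Z=48, 46 e⁻), Hg2+ (Z=80, 78 e⁻). Ge4+ < Ga3+ (both 28 e⁻, Z=32>31); Ga3+ < Zn2+ (isoelectronic, higher Z=31 is smaller); Zn2+ < Cd2+ (same group, 1 shell fewer); Cd2+ < Hg2+ (same group, period 5 vs 6).
Full ascending order: Ge4+ < Ga3+ < Zn2+ < Cd2+ < Hg2+. Counting from the smallest, position 2 is Ga3+.

Ga3+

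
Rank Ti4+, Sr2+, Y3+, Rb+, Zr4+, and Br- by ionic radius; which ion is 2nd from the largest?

Rb+

Tabulating Z and e⁻: Ti4+ has 18 e⁻ (Z=22), Zr4+ has 36 e⁻ (Z=40), Y3+ has 36 e⁻ (Z=39), Sr2+ has 36 e⁻ (Z=38), Rb+ has 36 e⁻ (Z=37), Br- has 36 e⁻ (Z=35). Ti4+ < Zr4+ (same group, period 4 vs 5); Zr4+ < Y3+ (both 36 e⁻, Z=40>39); Y3+ < Sr2+ (isoelectronic, higher Z=39 is smaller); Sr2+ < Rb+ (both 36 e⁻, Z=38>37); Rb+ < Br- (isoelectronic, higher Z=37 is smaller).
So the order is Ti4+ < Zr4+ < Y3+ < Sr2+ < Rb+ < Br-; the 2nd-largest ion is Rb+.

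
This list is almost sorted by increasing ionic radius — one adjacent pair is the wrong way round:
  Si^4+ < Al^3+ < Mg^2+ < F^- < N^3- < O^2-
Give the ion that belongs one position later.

N^3-

Check each adjacent pair. N^3- and O^2- are reversed: O^2- and N^3- share 10 electrons; the higher nuclear charge on O (Z=8) contracts it more, so O^2- < N^3-. No other neighbouring pair contradicts the periodic trends, so N^3- is the ion listed too early.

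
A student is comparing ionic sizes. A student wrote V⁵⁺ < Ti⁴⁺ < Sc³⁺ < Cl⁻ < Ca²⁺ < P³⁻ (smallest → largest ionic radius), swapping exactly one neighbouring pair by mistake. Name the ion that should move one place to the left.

Ca²⁺

Check each adjacent pair. Cl⁻ and Ca²⁺ are reversed: both have 18 electrons but Z(Ca)=20 > Z(Cl)=17, so Ca²⁺ should be the smaller of the two. No other neighbouring pair contradicts the periodic trends, so Ca²⁺ is the ion listed too late.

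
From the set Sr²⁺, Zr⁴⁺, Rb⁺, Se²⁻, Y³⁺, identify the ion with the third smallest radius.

Sr²⁺

These species are isoelectronic with 36 electrons. The only difference is the number of protons: Zr⁴⁺ (Z=40), Y³⁺ (Z=39), Sr²⁺ (Z=38), Rb⁺ (Z=37), Se²⁻ (Z=34). The strongest nuclear pull (Zr⁴⁺) gives the smallest ion.
That gives Zr⁴⁺ < Y³⁺ < Sr²⁺ < Rb⁺ < Se²⁻. From the smallest end, number 3 is Sr²⁺.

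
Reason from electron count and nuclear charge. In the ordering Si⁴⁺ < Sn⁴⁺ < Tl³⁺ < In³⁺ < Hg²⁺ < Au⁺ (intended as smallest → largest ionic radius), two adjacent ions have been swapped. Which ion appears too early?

Tl³⁺

Scanning neighbour by neighbour, only Tl³⁺/In³⁺ violates a trend: both in group 13 with the same charge; In³⁺ (period 5) has the smaller radius. That makes Tl³⁺ the one sitting a position early relative to where it belongs.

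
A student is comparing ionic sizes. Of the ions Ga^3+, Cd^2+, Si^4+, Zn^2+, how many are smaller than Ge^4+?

Si^4+ (Z=14, 10 e⁻), Ge^4+ (Z=32, 28 e⁻), Ga^3+ (Z=31, 28 e⁻), Zn^2+ (Z=30, 28 e⁻), Cd^2+ (Z=48, 46 e⁻). Si^4+ < Ge^4+ (same group, period 3 vs 4); Ge^4+ < Ga^3+ (isoelectronic, higher Z=32 is smaller); Ga^3+ < Zn^2+ (isoelectronic, higher Z=31 is smaller); Zn^2+ < Cd^2+ (same group, 1 shell fewer).
Placing each against Ge^4+: smaller — Si^4+; larger — Ga^3+, Zn^2+, Cd^2+. Count: 1.

1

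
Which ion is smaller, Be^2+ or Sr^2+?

Same group, same charge. Going down the group adds an extra shell of electrons, so the ion gets larger: Be^2+ is highest in the group and smallest.

Be^2+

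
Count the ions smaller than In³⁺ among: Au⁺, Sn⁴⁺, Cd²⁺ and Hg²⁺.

Tabulating Z and e⁻: Sn⁴⁺ has 46 e⁻ (Z=50), In³⁺ has 46 e⁻ (Z=49), Cd²⁺ has 46 e⁻ (Z=48), Hg²⁺ has 78 e⁻ (Z=80), Au⁺ has 78 e⁻ (Z=79). Sn⁴⁺ < In³⁺ (both 46 e⁻, Z=50>49); In³⁺ < Cd²⁺ (isoelectronic, higher Z=49 is smaller); Cd²⁺ < Hg²⁺ (same group, period 5 vs 6); Hg²⁺ < Au⁺ (both 78 e⁻, Z=80>79).
Placing each against In³⁺: smaller — Sn⁴⁺; larger — Cd²⁺, Hg²⁺, Au⁺. That's 1.

1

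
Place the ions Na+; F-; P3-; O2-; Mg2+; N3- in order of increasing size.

Mg2+ < Na+ < F- < O2- < N3- < P3-

Tabulating Z and e⁻: Mg2+ (Z=12, 10 e⁻), Na+ (Z=11, 10 e⁻), F- (Z=9, 10 e⁻), O2- (Z=8, 10 e⁻), N3- (Z=7, 10 e⁻), P3- (Z=15, 18 e⁻). Mg2+ < Na+ (both 10 e⁻, Z=12>11); Na+ < F- (both 10 e⁻, Z=11>9); F- < O2- (isoelectronic, higher Z=9 is smaller); O2- < N3- (both 10 e⁻, Z=8>7); N3- < P3- (same group, 1 shell fewer).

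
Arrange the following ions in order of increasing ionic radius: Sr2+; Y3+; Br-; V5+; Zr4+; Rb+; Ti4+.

First list Z and electron count for each: V5+ has 18 e⁻ (Z=23), Ti4+ has 18 e⁻ (Z=22), Zr4+ has 36 e⁻ (Z=40), Y3+ has 36 e⁻ (Z=39), Sr2+ has 36 e⁻ (Z=38), Rb+ has 36 e⁻ (Z=37), Br- has 36 e⁻ (Z=35). V5+ < Ti4+ (both 18 e⁻, Z=23>22); Ti4+ < Zr4+ (same group, period 4 vs 5); Zr4+ < Y3+ (isoelectronic, higher Z=40 is smaller); Y3+ < Sr2+ (both 36 e⁻, Z=39>38); Sr2+ < Rb+ (both 36 e⁻, Z=38>37); Rb+ < Br- (isoelectronic, higher Z=37 is smaller).

V5+ < Ti4+ < Zr4+ < Y3+ < Sr2+ < Rb+ < Br-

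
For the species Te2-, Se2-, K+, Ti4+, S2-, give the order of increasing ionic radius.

Ti4+ < K+ < S2- < Se2- < Te2-

Ti4+: 18 e⁻, Z=22, K+: 18 e⁻, Z=19, S2-: 18 e⁻, Z=16, Se2-: 36 e⁻, Z=34, Te2-: 54 e⁻, Z=52. Ti4+ < K+ (both 18 e⁻, Z=22>19); K+ < S2- (isoelectronic, higher Z=19 is smaller); S2- < Se2- (same group, period 3 vs 4); Se2- < Te2- (same group, period 4 vs 5).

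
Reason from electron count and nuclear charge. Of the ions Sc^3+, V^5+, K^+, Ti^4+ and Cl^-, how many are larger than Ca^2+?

These species are isoelectronic with 18 electrons. The only difference is the number of protons: V^5+ (Z=23), Ti^4+ (Z=22), Sc^3+ (Z=21), Ca^2+ (Z=20), K^+ (Z=19), Cl^- (Z=17). The strongest nuclear pull (V^5+) gives the smallest ion.
Placing each against Ca^2+: smaller — V^5+, Ti^4+, Sc^3+; larger — K^+, Cl^-. Count: 2.

2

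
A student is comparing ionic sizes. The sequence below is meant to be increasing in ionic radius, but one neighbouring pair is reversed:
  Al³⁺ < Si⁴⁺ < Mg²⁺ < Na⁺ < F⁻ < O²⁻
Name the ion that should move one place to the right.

Al³⁺

Check each adjacent pair. Al³⁺ and Si⁴⁺ are reversed: they are isoelectronic (10 e⁻) and Si has more protons than Al (14 vs 13), making Si⁴⁺ smaller. No other neighbouring pair contradicts the periodic trends, so Al³⁺ is the ion listed too early.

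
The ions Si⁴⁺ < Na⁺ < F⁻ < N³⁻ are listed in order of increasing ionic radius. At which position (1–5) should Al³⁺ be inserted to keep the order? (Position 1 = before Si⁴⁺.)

2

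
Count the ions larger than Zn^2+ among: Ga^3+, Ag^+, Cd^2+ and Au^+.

3

Ga^3+ (Z=31, 28 e⁻), Zn^2+ (Z=30, 28 e⁻), Cd^2+ (Z=48, 46 e⁻), Ag^+ (Z=47, 46 e⁻), Au^+ (Z=79, 78 e⁻). Ga^3+ < Zn^2+ (isoelectronic, higher Z=31 is smaller); Zn^2+ < Cd^2+ (same group, 1 shell fewer); Cd^2+ < Ag^+ (both 46 e⁻, Z=48>47); Ag^+ < Au^+ (same group, 1 shell fewer).
Placing each against Zn^2+: smaller — Ga^3+; larger — Cd^2+, Ag^+, Au^+. So 3 are larger.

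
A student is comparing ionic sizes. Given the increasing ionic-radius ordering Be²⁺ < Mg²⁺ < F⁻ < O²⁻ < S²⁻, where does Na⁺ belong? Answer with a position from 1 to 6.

3

Be²⁺: 2 e⁻, Z=4, Mg²⁺: 10 e⁻, Z=12, Na⁺: 10 e⁻, Z=11, F⁻: 10 e⁻, Z=9, O²⁻: 10 e⁻, Z=8, S²⁻: 18 e⁻, Z=16. Be²⁺ < Mg²⁺ (same group, period 2 vs 3); Mg²⁺ < Na⁺ (both 10 e⁻, Z=12>11); Na⁺ < F⁻ (both 10 e⁻, Z=11>9); F⁻ < O²⁻ (isoelectronic, higher Z=9 is smaller); O²⁻ < S²⁻ (same group, period 2 vs 3).
Putting Na⁺ in gives Be²⁺ < Mg²⁺ < Na⁺ < F⁻ < O²⁻ < S²⁻; it lands at slot 3.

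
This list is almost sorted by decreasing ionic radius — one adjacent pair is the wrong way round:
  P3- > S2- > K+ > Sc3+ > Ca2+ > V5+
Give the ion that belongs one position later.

Scanning neighbour by neighbour, only Sc3+/Ca2+ violates a trend: they are isoelectronic (18 e⁻) and Sc has more protons than Ca (21 vs 20), making Sc3+ smaller. That makes Sc3+ the one sitting a position early relative to where it belongs.

Sc3+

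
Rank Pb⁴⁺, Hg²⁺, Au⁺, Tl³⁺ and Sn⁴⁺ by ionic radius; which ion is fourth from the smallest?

Hg²⁺

Electron counts and nuclear charges: Sn⁴⁺: 46 e⁻, Z=50, Pb⁴⁺: 78 e⁻, Z=82, Tl³⁺: 78 e⁻, Z=81, Hg²⁺: 78 e⁻, Z=80, Au⁺: 78 e⁻, Z=79. Sn⁴⁺ < Pb⁴⁺ (same group, period 5 vs 6); Pb⁴⁺ < Tl³⁺ (isoelectronic, higher Z=82 is smaller); Tl³⁺ < Hg²⁺ (both 78 e⁻, Z=81>80); Hg²⁺ < Au⁺ (isoelectronic, higher Z=80 is smaller).
Ordering: Sn⁴⁺ < Pb⁴⁺ < Tl³⁺ < Hg²⁺ < Au⁺. The fourth smallest is Hg²⁺.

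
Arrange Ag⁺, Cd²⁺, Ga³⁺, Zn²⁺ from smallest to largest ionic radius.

Tabulating Z and e⁻: Ga³⁺ (Z=31, 28 e⁻), Zn²⁺ (Z=30, 28 e⁻), Cd²⁺ (Z=48, 46 e⁻), Ag⁺ (Z=47, 46 e⁻). Ga³⁺ < Zn²⁺ (both 28 e⁻, Z=31>30); Zn²⁺ < Cd²⁺ (same group, 1 shell fewer); Cd²⁺ < Ag⁺ (isoelectronic, higher Z=48 is smaller).

Ga³⁺ < Zn²⁺ < Cd²⁺ < Ag⁺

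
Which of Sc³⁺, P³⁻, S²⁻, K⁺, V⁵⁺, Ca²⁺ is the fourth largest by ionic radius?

Isoelectronic series (18 e⁻ each). Size is set by nuclear charge: more protons means a smaller ion. V⁵⁺ (Z=23), Sc³⁺ (Z=21), Ca²⁺ (Z=20), K⁺ (Z=19), S²⁻ (Z=16), P³⁻ (Z=15).
So the order is V⁵⁺ < Sc³⁺ < Ca²⁺ < K⁺ < S²⁻ < P³⁻; the 4th-largest ion is Ca²⁺.

Ca²⁺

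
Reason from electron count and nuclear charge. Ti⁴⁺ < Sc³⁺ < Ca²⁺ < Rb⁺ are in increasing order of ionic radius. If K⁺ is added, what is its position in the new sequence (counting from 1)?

4

First list Z and electron count for each: Ti⁴⁺: 18 e⁻, Z=22, Sc³⁺: 18 e⁻, Z=21, Ca²⁺: 18 e⁻, Z=20, K⁺: 18 e⁻, Z=19, Rb⁺: 36 e⁻, Z=37. Ti⁴⁺ < Sc³⁺ (both 18 e⁻, Z=22>21); Sc³⁺ < Ca²⁺ (isoelectronic, higher Z=21 is smaller); Ca²⁺ < K⁺ (isoelectronic, higher Z=20 is smaller); K⁺ < Rb⁺ (same group, 1 shell fewer).
Merged order: Ti⁴⁺ < Sc³⁺ < Ca²⁺ < K⁺ < Rb⁺ — K⁺ is number 4.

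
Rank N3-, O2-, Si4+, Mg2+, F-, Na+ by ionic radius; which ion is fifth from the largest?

These species are isoelectronic with 10 electrons. The only difference is the number of protons: Si4+ (Z=14), Mg2+ (Z=12), Na+ (Z=11), F- (Z=9), O2- (Z=8), N3- (Z=7). The strongest nuclear pull (Si4+) gives the smallest ion.
Ordering: Si4+ < Mg2+ < Na+ < F- < O2- < N3-. The fifth largest is Mg2+.

Mg2+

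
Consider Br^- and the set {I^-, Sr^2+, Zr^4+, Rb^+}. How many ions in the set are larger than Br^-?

Work out protons and electrons: Zr^4+: 36 e⁻, Z=40, Sr^2+: 36 e⁻, Z=38, Rb^+: 36 e⁻, Z=37, Br^-: 36 e⁻, Z=35, I^-: 54 e⁻, Z=53. Zr^4+ < Sr^2+ (both 36 e⁻, Z=40>38); Sr^2+ < Rb^+ (both 36 e⁻, Z=38>37); Rb^+ < Br^- (both 36 e⁻, Z=37>35); Br^- < I^- (same group, 1 shell fewer).
Overall: Zr^4+ < Sr^2+ < Rb^+ < Br^- < I^-. Br^- has 3 below it and 1 above. So 1 is larger.

1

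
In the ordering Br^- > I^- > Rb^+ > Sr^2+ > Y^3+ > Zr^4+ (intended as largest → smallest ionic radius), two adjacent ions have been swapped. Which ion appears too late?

Compare adjacent ions: same group and charge — period 4 sits above period 5, so Br^- is smaller — yet in this decreasing list Br^- sits before I^-. Nothing else is reversed, so I^- should move one place to the left.

I^-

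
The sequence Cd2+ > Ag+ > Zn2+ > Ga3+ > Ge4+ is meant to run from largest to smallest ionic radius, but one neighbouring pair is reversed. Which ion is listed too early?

Cd2+

Check each adjacent pair. Cd2+ and Ag+ are reversed: they are isoelectronic (46 e⁻) and Cd has more protons than Ag (48 vs 47), making Cd2+ smaller. No other neighbouring pair contradicts the periodic trends, so Cd2+ is the ion listed too early.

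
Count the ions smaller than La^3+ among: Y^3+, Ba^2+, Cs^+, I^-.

Tabulating Z and e⁻: Y^3+ has 36 e⁻ (Z=39), La^3+ has 54 e⁻ (Z=57), Ba^2+ has 54 e⁻ (Z=56), Cs^+ has 54 e⁻ (Z=55), I^- has 54 e⁻ (Z=53). Y^3+ < La^3+ (same group, 1 shell fewer); La^3+ < Ba^2+ (both 54 e⁻, Z=57>56); Ba^2+ < Cs^+ (both 54 e⁻, Z=56>55); Cs^+ < I^- (both 54 e⁻, Z=55>53).
Placing each against La^3+: smaller — Y^3+; larger — Ba^2+, Cs^+, I^-. So 1 is smaller.

1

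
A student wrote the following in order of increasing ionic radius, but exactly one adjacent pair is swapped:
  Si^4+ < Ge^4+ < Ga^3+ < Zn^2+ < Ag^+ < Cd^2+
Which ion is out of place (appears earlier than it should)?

Check each adjacent pair. Ag^+ and Cd^2+ are reversed: Cd^2+ and Ag^+ share 46 electrons; the higher nuclear charge on Cd (Z=48) contracts it more, so Cd^2+ < Ag^+. No other neighbouring pair contradicts the periodic trends, so Ag^+ is the ion listed too early.

Ag^+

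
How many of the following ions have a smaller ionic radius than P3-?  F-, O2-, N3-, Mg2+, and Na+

5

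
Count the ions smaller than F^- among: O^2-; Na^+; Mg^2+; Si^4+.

3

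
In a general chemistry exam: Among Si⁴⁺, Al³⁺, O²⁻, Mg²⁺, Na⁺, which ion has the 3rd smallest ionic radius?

Mg²⁺

All of these have 10 electrons (isoelectronic). With the same electron cloud, the ion with the most protons pulls it in tightest. Nuclear charges: Si⁴⁺ (Z=14), Al³⁺ (Z=13), Mg²⁺ (Z=12), Na⁺ (Z=11), O²⁻ (Z=8). Highest Z is smallest.
That gives Si⁴⁺ < Al³⁺ < Mg²⁺ < Na⁺ < O²⁻. From the smallest end, number 3 is Mg²⁺.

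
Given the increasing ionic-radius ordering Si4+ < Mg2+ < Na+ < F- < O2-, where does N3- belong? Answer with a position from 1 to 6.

6

Isoelectronic series (10 e⁻ each). Size is set by nuclear charge: more protons means a smaller ion. Si4+ (Z=14), Mg2+ (Z=12), Na+ (Z=11), F- (Z=9), O2- (Z=8), N3- (Z=7).
With N3- included the full order is Si4+ < Mg2+ < Na+ < F- < O2- < N3-, so it takes position 6.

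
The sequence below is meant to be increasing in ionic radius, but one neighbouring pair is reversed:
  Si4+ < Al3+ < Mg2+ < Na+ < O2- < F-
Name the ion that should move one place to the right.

Check each adjacent pair. O2- and F- are reversed: both have 10 electrons but Z(F)=9 > Z(O)=8, so F- should be the smaller of the two. No other neighbouring pair contradicts the periodic trends, so O2- is the ion listed too early.

O2-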